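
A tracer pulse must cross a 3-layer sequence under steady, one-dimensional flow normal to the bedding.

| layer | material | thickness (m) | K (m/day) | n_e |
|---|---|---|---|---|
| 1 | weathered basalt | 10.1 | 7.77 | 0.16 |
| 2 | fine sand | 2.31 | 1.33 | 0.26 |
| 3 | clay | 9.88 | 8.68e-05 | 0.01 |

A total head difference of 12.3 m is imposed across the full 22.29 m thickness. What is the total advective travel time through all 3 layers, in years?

With flow normal to the layers, continuity requires the same specific discharge q through every layer.
Σ(b_i/K_i) = 10.1/7.77 + 2.31/1.33 + 9.88/8.68e-05 = 1.138e+05 d.
q = Δh / Σ(b_i/K_i) = 12.3 / 1.138e+05 = 0.0001081 m/day.
In each layer the seepage velocity is v_i = q/n_i, so the layer transit time is t_i = b_i·n_i / q:
  layer 1 (weathered basalt): t_1 = 10.1 × 0.16 / 0.0001081 = 14955 d
  layer 2 (fine sand): t_2 = 2.31 × 0.26 / 0.0001081 = 5558 d
  layer 3 (clay): t_3 = 9.88 × 0.01 / 0.0001081 = 914.3 d
Total t = Σ t_i = 21427 days = 58.67 years.

58.7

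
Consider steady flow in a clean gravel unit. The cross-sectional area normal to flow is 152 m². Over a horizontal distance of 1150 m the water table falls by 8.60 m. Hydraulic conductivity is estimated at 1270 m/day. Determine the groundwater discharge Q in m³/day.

Hydraulic gradient i = Δh / L = 8.60 / 1150 = 0.007478.
Darcy's law: Q = K · A · i = 1270 × 152.0 × 0.007478 = 1444 m³/day.

1440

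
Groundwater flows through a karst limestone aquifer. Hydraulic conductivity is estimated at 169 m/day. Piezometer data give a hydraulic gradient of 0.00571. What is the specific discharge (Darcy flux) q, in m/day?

0.965

Hydraulic gradient i = 0.00571.
Specific discharge q = K · i = 169.0 × 0.005710 = 0.9650 m/day.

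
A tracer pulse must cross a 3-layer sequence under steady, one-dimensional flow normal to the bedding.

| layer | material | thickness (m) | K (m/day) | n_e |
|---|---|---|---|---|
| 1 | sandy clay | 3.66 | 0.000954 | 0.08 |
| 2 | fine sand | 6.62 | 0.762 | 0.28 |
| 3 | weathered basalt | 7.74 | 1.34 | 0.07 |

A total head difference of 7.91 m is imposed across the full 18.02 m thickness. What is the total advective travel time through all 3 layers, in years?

With flow normal to the layers, continuity requires the same specific discharge q through every layer.
Σ(b_i/K_i) = 3.66/0.000954 + 6.62/0.762 + 7.74/1.34 = 3851 d.
q = Δh / Σ(b_i/K_i) = 7.91 / 3851 = 0.002054 m/day.
In each layer the seepage velocity is v_i = q/n_i, so the layer transit time is t_i = b_i·n_i / q:
  layer 1 (sandy clay): t_1 = 3.66 × 0.08 / 0.002054 = 142.5 d
  layer 2 (fine sand): t_2 = 6.62 × 0.28 / 0.002054 = 902.4 d
  layer 3 (weathered basalt): t_3 = 7.74 × 0.07 / 0.002054 = 263.8 d
Total t = Σ t_i = 1309 days = 3.583 years.

3.58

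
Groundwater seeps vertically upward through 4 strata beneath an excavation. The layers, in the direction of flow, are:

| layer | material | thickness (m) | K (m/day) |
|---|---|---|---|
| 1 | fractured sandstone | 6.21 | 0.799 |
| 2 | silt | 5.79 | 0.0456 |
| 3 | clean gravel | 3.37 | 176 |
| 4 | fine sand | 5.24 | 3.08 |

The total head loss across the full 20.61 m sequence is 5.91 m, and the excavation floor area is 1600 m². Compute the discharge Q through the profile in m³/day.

Flow is perpendicular to layering, so the layers act in series and the equivalent K is the thickness-weighted harmonic mean.
Total thickness L = 6.21 + 5.79 + 3.37 + 5.24 = 20.61 m.
Σ(b_i/K_i) = 6.21/0.799 + 5.79/0.0456 + 3.37/176 + 5.24/3.08 = 136.5 d.
K_eq = L / Σ(b_i/K_i) = 20.61 / 136.5 = 0.1510 m/day.
Q = K_eq · A · (Δh/L) = 0.1510 × 1600 × (5.91/20.61) = 69.29 m³/day.

69.3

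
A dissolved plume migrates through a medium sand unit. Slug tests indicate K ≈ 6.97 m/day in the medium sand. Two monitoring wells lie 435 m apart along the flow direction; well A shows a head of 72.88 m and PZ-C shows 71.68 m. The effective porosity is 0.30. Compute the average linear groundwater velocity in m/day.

0.0641

Hydraulic gradient i = (72.88 − 71.68) / 435 = 1.2 / 435 = 0.002759.
Darcy flux q = K · i = 6.970 × 0.002759 = 0.01923 m/day.
Seepage velocity v = q / n_e = 0.01923 / 0.30 = 0.06409 m/day.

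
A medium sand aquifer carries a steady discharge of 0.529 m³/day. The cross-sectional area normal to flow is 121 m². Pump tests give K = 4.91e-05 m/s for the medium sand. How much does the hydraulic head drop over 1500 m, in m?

1.55

Convert K: 4.91e-05 m/s × 86400 = 4.242 m/day.
From Q = K·A·i, i = Q / (K·A) = 0.529 / (4.242 × 121.0) = 0.001031.
Head loss Δh = i · L = 0.001031 × 1500 = 1.546 m.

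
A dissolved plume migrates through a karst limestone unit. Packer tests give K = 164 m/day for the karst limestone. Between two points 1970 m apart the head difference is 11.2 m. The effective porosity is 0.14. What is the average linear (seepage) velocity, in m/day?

Hydraulic gradient i = Δh / L = 11.2 / 1970 = 0.005685.
Darcy flux q = K · i = 164.0 × 0.005685 = 0.9324 m/day.
Seepage velocity v = q / n_e = 0.9324 / 0.14 = 6.660 m/day.

6.66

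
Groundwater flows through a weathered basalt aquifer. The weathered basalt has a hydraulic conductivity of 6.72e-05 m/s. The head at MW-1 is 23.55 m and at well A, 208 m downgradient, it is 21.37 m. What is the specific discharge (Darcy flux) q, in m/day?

Convert K: 6.72e-05 m/s × 86400 = 5.806 m/day.
Hydraulic gradient i = (23.55 − 21.37) / 208 = 2.18 / 208 = 0.01048.
Specific discharge q = K · i = 5.806 × 0.01048 = 0.06085 m/day.

0.0609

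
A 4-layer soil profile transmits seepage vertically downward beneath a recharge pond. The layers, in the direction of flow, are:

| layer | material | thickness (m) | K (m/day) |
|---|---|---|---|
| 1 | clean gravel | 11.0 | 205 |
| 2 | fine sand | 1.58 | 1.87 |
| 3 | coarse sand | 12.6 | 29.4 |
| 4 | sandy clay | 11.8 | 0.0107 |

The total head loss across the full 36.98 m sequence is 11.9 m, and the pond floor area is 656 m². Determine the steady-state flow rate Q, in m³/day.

Flow is perpendicular to layering, so the layers act in series and the equivalent K is the thickness-weighted harmonic mean.
Total thickness L = 11.0 + 1.58 + 12.6 + 11.8 = 36.98 m.
Σ(b_i/K_i) = 11.0/205 + 1.58/1.87 + 12.6/29.4 + 11.8/0.0107 = 1104 d.
K_eq = L / Σ(b_i/K_i) = 36.98 / 1104 = 0.03349 m/day.
Q = K_eq · A · (Δh/L) = 0.03349 × 656 × (11.9/36.98) = 7.070 m³/day.

7.07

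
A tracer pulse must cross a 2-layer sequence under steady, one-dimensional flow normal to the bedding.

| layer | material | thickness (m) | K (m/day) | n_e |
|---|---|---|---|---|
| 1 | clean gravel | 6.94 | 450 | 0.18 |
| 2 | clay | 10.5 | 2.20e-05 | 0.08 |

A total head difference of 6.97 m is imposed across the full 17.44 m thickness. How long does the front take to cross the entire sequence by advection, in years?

With flow normal to the layers, continuity requires the same specific discharge q through every layer.
Σ(b_i/K_i) = 6.94/450 + 10.5/2.20e-05 = 4.773e+05 d.
q = Δh / Σ(b_i/K_i) = 6.97 / 4.773e+05 = 1.460e-05 m/day.
In each layer the seepage velocity is v_i = q/n_i, so the layer transit time is t_i = b_i·n_i / q:
  layer 1 (clean gravel): t_1 = 6.94 × 0.18 / 1.460e-05 = 85539 d
  layer 2 (clay): t_2 = 10.5 × 0.08 / 1.460e-05 = 57519 d
Total t = Σ t_i = 1.431e+05 days = 391.7 years.

392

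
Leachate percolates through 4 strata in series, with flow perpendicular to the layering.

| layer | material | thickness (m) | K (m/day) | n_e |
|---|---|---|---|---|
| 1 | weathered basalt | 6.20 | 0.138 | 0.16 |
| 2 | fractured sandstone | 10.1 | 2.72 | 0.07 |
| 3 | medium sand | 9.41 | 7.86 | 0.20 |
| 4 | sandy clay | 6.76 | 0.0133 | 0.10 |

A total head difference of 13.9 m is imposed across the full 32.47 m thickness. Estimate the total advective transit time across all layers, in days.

With flow normal to the layers, continuity requires the same specific discharge q through every layer.
Σ(b_i/K_i) = 6.20/0.138 + 10.1/2.72 + 9.41/7.86 + 6.76/0.0133 = 558.1 d.
q = Δh / Σ(b_i/K_i) = 13.9 / 558.1 = 0.02491 m/day.
In each layer the seepage velocity is v_i = q/n_i, so the layer transit time is t_i = b_i·n_i / q:
  layer 1 (weathered basalt): t_1 = 6.20 × 0.16 / 0.02491 = 39.83 d
  layer 2 (fractured sandstone): t_2 = 10.1 × 0.07 / 0.02491 = 28.39 d
  layer 3 (medium sand): t_3 = 9.41 × 0.20 / 0.02491 = 75.57 d
  layer 4 (sandy clay): t_4 = 6.76 × 0.10 / 0.02491 = 27.14 d
Total t = Σ t_i = 170.9 days.

171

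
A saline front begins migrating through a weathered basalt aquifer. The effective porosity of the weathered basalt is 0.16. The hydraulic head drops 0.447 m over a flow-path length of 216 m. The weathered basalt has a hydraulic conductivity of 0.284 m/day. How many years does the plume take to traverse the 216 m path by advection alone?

Hydraulic gradient i = Δh / L = 0.447 / 216 = 0.002069.
Darcy flux q = K · i = 0.2840 × 0.002069 = 0.0005877 m/day.
Seepage velocity v = q / n_e = 0.0005877 / 0.16 = 0.003673 m/day.
Travel time t = L / v = 216 / 0.003673 = 58803 days = 161.0 years.

161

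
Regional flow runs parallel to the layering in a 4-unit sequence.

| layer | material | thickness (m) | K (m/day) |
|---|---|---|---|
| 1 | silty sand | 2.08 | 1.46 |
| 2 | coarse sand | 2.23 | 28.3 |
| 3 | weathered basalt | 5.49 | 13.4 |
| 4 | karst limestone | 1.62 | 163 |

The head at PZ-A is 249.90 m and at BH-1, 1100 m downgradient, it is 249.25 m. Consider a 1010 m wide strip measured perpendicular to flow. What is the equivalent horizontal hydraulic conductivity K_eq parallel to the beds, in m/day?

35.4

Flow is parallel to layering, so each bed carries its own Darcy discharge and the transmissivities add.
Σ(K_i·b_i) = 1.46×2.08 + 28.3×2.23 + 13.4×5.49 + 163×1.62 = 403.8 m²/day.
Total thickness b = 11.42 m, so K_eq = Σ(K_i·b_i)/b = 35.36 m/day.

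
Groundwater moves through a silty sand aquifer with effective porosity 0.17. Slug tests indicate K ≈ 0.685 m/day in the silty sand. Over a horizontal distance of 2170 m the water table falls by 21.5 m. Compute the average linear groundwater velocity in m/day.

0.0399

Hydraulic gradient i = Δh / L = 21.5 / 2170 = 0.009908.
Darcy flux q = K · i = 0.6850 × 0.009908 = 0.006787 m/day.
Seepage velocity v = q / n_e = 0.006787 / 0.17 = 0.03992 m/day.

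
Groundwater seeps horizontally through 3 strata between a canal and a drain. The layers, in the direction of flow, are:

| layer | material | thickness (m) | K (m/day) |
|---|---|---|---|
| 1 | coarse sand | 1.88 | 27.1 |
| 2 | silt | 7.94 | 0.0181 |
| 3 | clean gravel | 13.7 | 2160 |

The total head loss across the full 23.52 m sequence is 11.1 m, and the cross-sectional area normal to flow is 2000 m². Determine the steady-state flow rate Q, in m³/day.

Flow is perpendicular to layering, so the layers act in series and the equivalent K is the thickness-weighted harmonic mean.
Total thickness L = 1.88 + 7.94 + 13.7 = 23.52 m.
Σ(b_i/K_i) = 1.88/27.1 + 7.94/0.0181 + 13.7/2160 = 438.7 d.
K_eq = L / Σ(b_i/K_i) = 23.52 / 438.7 = 0.05361 m/day.
Q = K_eq · A · (Δh/L) = 0.05361 × 2000 × (11.1/23.52) = 50.60 m³/day.

50.6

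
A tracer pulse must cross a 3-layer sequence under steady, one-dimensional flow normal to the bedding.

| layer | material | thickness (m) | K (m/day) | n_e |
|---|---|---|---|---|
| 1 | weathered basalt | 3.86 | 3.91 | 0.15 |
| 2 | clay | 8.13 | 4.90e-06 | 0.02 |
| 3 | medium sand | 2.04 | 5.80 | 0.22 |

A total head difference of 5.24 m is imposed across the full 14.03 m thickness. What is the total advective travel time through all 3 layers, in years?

With flow normal to the layers, continuity requires the same specific discharge q through every layer.
Σ(b_i/K_i) = 3.86/3.91 + 8.13/4.90e-06 + 2.04/5.80 = 1.659e+06 d.
q = Δh / Σ(b_i/K_i) = 5.24 / 1.659e+06 = 3.158e-06 m/day.
In each layer the seepage velocity is v_i = q/n_i, so the layer transit time is t_i = b_i·n_i / q:
  layer 1 (weathered basalt): t_1 = 3.86 × 0.15 / 3.158e-06 = 1.833e+05 d
  layer 2 (clay): t_2 = 8.13 × 0.02 / 3.158e-06 = 51485 d
  layer 3 (medium sand): t_3 = 2.04 × 0.22 / 3.158e-06 = 1.421e+05 d
Total t = Σ t_i = 3.769e+05 days = 1032 years.

1030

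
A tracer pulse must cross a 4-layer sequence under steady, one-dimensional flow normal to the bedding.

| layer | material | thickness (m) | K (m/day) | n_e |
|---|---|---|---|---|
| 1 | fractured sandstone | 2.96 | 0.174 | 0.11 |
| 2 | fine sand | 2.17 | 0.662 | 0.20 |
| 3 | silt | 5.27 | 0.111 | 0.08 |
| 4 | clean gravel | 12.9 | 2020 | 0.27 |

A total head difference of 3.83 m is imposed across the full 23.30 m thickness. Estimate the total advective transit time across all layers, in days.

With flow normal to the layers, continuity requires the same specific discharge q through every layer.
Σ(b_i/K_i) = 2.96/0.174 + 2.17/0.662 + 5.27/0.111 + 12.9/2020 = 67.77 d.
q = Δh / Σ(b_i/K_i) = 3.83 / 67.77 = 0.05651 m/day.
In each layer the seepage velocity is v_i = q/n_i, so the layer transit time is t_i = b_i·n_i / q:
  layer 1 (fractured sandstone): t_1 = 2.96 × 0.11 / 0.05651 = 5.762 d
  layer 2 (fine sand): t_2 = 2.17 × 0.20 / 0.05651 = 7.680 d
  layer 3 (silt): t_3 = 5.27 × 0.08 / 0.05651 = 7.460 d
  layer 4 (clean gravel): t_4 = 12.9 × 0.27 / 0.05651 = 61.63 d
Total t = Σ t_i = 82.53 days.

82.5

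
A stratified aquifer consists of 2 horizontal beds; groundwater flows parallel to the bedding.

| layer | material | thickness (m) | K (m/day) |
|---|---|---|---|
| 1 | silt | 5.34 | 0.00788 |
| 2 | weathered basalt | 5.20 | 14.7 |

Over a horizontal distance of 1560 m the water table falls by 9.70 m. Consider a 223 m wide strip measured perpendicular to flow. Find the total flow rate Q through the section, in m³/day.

106

Flow is parallel to layering, so each bed carries its own Darcy discharge and the transmissivities add.
Σ(K_i·b_i) = 0.00788×5.34 + 14.7×5.20 = 76.48 m²/day.
Hydraulic gradient i = Δh / L = 9.70 / 1560 = 0.006218.
Q = Σ(K_i·b_i) · W · i = 76.48 × 223 × 0.006218 = 106.1 m³/day.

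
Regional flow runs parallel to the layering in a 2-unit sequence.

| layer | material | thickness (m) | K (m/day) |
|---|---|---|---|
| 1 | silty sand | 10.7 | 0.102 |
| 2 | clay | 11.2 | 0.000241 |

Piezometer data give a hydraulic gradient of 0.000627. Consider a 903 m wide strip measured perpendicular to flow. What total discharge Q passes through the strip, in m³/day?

0.619

Flow is parallel to layering, so each bed carries its own Darcy discharge and the transmissivities add.
Σ(K_i·b_i) = 0.102×10.7 + 0.000241×11.2 = 1.094 m²/day.
Hydraulic gradient i = 0.000627.
Q = Σ(K_i·b_i) · W · i = 1.094 × 903 × 0.0006270 = 0.6195 m³/day.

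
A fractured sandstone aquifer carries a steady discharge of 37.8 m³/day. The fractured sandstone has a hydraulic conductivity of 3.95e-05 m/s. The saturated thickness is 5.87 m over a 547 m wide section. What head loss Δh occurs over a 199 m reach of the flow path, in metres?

0.686

Convert K: 3.95e-05 m/s × 86400 = 3.413 m/day.
Cross-sectional area A = 547 × 5.87 = 3211 m².
From Q = K·A·i, i = Q / (K·A) = 37.8 / (3.413 × 3211) = 0.003449.
Head loss Δh = i · L = 0.003449 × 199 = 0.6864 m.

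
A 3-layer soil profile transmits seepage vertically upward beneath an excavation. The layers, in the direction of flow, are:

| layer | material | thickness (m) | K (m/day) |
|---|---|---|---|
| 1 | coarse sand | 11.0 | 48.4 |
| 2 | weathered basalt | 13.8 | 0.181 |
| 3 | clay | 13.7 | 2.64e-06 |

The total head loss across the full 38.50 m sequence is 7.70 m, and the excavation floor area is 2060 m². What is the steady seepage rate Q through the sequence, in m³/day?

0.00306

Flow is perpendicular to layering, so the layers act in series and the equivalent K is the thickness-weighted harmonic mean.
Total thickness L = 11.0 + 13.8 + 13.7 = 38.50 m.
Σ(b_i/K_i) = 11.0/48.4 + 13.8/0.181 + 13.7/2.64e-06 = 5.189e+06 d.
K_eq = L / Σ(b_i/K_i) = 38.50 / 5.189e+06 = 7.419e-06 m/day.
Q = K_eq · A · (Δh/L) = 7.419e-06 × 2060 × (7.70/38.50) = 0.003057 m³/day.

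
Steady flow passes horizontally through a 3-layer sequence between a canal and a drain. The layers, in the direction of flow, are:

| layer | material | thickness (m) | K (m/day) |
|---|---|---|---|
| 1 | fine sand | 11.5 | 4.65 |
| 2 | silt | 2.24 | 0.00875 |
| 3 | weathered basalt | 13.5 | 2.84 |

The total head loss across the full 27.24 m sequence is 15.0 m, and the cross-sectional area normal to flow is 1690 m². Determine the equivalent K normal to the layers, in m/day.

0.103

Flow is perpendicular to layering, so the layers act in series and the equivalent K is the thickness-weighted harmonic mean.
Total thickness L = 11.5 + 2.24 + 13.5 = 27.24 m.
Σ(b_i/K_i) = 11.5/4.65 + 2.24/0.00875 + 13.5/2.84 = 263.2 d.
K_eq = L / Σ(b_i/K_i) = 27.24 / 263.2 = 0.1035 m/day.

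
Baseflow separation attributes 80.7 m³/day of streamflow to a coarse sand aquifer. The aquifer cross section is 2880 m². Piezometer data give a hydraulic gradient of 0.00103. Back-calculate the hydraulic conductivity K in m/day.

27.2

Hydraulic gradient i = 0.00103.
From Q = K·A·i, K = Q / (A·i) = 80.7 / (2880 × 0.001030) = 27.20 m/day.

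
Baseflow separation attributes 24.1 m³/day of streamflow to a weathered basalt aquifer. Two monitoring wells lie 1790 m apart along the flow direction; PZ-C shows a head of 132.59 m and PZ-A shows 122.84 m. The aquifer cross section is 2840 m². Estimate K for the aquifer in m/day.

Hydraulic gradient i = (132.59 − 122.84) / 1790 = 9.75 / 1790 = 0.005447.
From Q = K·A·i, K = Q / (A·i) = 24.1 / (2840 × 0.005447) = 1.558 m/day.

1.56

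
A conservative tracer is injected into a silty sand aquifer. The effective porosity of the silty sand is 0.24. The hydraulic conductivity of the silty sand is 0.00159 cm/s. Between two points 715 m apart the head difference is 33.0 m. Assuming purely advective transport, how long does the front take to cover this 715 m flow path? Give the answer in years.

7.41

Convert K: 0.00159 cm/s × 864 = 1.374 m/day.
Hydraulic gradient i = Δh / L = 33.0 / 715 = 0.04615.
Darcy flux q = K · i = 1.374 × 0.04615 = 0.06340 m/day.
Seepage velocity v = q / n_e = 0.06340 / 0.24 = 0.2642 m/day.
Travel time t = L / v = 715 / 0.2642 = 2706 days = 7.410 years.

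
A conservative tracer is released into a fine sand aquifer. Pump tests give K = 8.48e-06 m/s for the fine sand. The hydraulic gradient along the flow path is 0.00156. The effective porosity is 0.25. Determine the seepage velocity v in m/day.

0.00457

Convert K: 8.48e-06 m/s × 86400 = 0.7327 m/day.
Hydraulic gradient i = 0.00156.
Darcy flux q = K · i = 0.7327 × 0.001560 = 0.001143 m/day.
Seepage velocity v = q / n_e = 0.001143 / 0.25 = 0.004572 m/day.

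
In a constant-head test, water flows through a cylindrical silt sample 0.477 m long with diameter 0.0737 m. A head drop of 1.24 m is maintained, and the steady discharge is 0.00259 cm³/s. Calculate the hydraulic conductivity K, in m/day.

0.0202

Cross-sectional area A = π·(d/2)² = π × (0.0737/2)² = 0.004266 m².
Convert discharge: 0.00259 cm³/s = 2.590e-09 m³/s.
Darcy's law rearranged: K = Q·L / (A·Δh) = 2.590e-09 × 0.477 / (0.004266 × 1.24) = 2.335e-07 m/s = 0.02018 m/day.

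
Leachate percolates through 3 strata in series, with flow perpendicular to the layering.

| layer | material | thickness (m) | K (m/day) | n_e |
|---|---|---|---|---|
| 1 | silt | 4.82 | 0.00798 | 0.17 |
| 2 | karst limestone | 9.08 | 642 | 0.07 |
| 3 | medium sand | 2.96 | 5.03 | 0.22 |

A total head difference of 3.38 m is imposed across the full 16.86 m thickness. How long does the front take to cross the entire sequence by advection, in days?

377

With flow normal to the layers, continuity requires the same specific discharge q through every layer.
Σ(b_i/K_i) = 4.82/0.00798 + 9.08/642 + 2.96/5.03 = 604.6 d.
q = Δh / Σ(b_i/K_i) = 3.38 / 604.6 = 0.005590 m/day.
In each layer the seepage velocity is v_i = q/n_i, so the layer transit time is t_i = b_i·n_i / q:
  layer 1 (silt): t_1 = 4.82 × 0.17 / 0.005590 = 146.6 d
  layer 2 (karst limestone): t_2 = 9.08 × 0.07 / 0.005590 = 113.7 d
  layer 3 (medium sand): t_3 = 2.96 × 0.22 / 0.005590 = 116.5 d
Total t = Σ t_i = 376.8 days.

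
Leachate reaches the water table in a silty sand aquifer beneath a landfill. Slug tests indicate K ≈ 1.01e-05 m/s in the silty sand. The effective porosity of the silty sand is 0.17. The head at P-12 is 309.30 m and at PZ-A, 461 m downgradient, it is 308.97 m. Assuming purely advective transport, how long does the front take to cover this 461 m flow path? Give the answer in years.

343

Convert K: 1.01e-05 m/s × 86400 = 0.8726 m/day.
Hydraulic gradient i = (309.30 − 308.97) / 461 = 0.33 / 461 = 0.0007158.
Darcy flux q = K · i = 0.8726 × 0.0007158 = 0.0006247 m/day.
Seepage velocity v = q / n_e = 0.0006247 / 0.17 = 0.003675 m/day.
Travel time t = L / v = 461 / 0.003675 = 1.255e+05 days = 343.5 years.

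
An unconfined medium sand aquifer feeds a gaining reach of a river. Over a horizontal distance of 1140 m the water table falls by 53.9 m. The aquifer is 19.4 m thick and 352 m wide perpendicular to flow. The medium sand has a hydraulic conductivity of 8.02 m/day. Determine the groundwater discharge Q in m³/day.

Cross-sectional area A = 352 × 19.4 = 6829 m².
Hydraulic gradient i = Δh / L = 53.9 / 1140 = 0.04728.
Darcy's law: Q = K · A · i = 8.020 × 6829 × 0.04728 = 2589 m³/day.

2590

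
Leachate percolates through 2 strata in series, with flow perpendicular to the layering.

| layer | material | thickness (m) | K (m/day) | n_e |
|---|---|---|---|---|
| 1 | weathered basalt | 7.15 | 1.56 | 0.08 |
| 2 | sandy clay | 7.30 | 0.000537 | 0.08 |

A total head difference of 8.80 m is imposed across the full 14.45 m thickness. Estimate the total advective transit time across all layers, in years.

With flow normal to the layers, continuity requires the same specific discharge q through every layer.
Σ(b_i/K_i) = 7.15/1.56 + 7.30/0.000537 = 13599 d.
q = Δh / Σ(b_i/K_i) = 8.80 / 13599 = 0.0006471 m/day.
In each layer the seepage velocity is v_i = q/n_i, so the layer transit time is t_i = b_i·n_i / q:
  layer 1 (weathered basalt): t_1 = 7.15 × 0.08 / 0.0006471 = 883.9 d
  layer 2 (sandy clay): t_2 = 7.30 × 0.08 / 0.0006471 = 902.5 d
Total t = Σ t_i = 1786 days = 4.891 years.

4.89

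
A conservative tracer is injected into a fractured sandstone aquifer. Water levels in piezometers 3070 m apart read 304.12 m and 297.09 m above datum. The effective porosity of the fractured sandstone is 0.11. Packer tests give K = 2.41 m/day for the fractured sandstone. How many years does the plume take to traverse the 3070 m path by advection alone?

Hydraulic gradient i = (304.12 − 297.09) / 3070 = 7.03 / 3070 = 0.002290.
Darcy flux q = K · i = 2.410 × 0.002290 = 0.005519 m/day.
Seepage velocity v = q / n_e = 0.005519 / 0.11 = 0.05017 m/day.
Travel time t = L / v = 3070 / 0.05017 = 61192 days = 167.5 years.

168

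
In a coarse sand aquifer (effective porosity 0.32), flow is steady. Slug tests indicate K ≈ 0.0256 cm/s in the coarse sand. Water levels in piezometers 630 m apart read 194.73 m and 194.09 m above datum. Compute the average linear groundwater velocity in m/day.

0.0702

Convert K: 0.0256 cm/s × 864 = 22.12 m/day.
Hydraulic gradient i = (194.73 − 194.09) / 630 = 0.64 / 630 = 0.001016.
Darcy flux q = K · i = 22.12 × 0.001016 = 0.02247 m/day.
Seepage velocity v = q / n_e = 0.02247 / 0.32 = 0.07022 m/day.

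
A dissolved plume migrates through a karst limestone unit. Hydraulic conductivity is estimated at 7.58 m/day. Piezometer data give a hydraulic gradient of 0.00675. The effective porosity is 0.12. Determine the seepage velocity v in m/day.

Hydraulic gradient i = 0.00675.
Darcy flux q = K · i = 7.580 × 0.006750 = 0.05117 m/day.
Seepage velocity v = q / n_e = 0.05117 / 0.12 = 0.4264 m/day.

0.426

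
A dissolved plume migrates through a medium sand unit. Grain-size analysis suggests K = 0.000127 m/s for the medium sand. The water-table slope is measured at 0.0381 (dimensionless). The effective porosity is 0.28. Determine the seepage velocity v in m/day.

1.49

Convert K: 0.000127 m/s × 86400 = 10.97 m/day.
Hydraulic gradient i = 0.0381.
Darcy flux q = K · i = 10.97 × 0.03810 = 0.4181 m/day.
Seepage velocity v = q / n_e = 0.4181 / 0.28 = 1.493 m/day.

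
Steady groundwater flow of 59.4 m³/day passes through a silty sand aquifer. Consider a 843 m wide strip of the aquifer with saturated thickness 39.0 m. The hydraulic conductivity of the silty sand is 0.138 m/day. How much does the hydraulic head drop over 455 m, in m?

Cross-sectional area A = 843 × 39.0 = 32877 m².
From Q = K·A·i, i = Q / (K·A) = 59.4 / (0.1380 × 32877) = 0.01309.
Head loss Δh = i · L = 0.01309 × 455 = 5.957 m.

5.96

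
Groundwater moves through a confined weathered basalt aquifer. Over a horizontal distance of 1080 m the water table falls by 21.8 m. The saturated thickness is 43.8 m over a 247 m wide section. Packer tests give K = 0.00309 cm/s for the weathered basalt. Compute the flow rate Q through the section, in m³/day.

Convert K: 0.00309 cm/s × 864 = 2.670 m/day.
Cross-sectional area A = 247 × 43.8 = 10819 m².
Hydraulic gradient i = Δh / L = 21.8 / 1080 = 0.02019.
Darcy's law: Q = K · A · i = 2.670 × 10819 × 0.02019 = 583.0 m³/day.

583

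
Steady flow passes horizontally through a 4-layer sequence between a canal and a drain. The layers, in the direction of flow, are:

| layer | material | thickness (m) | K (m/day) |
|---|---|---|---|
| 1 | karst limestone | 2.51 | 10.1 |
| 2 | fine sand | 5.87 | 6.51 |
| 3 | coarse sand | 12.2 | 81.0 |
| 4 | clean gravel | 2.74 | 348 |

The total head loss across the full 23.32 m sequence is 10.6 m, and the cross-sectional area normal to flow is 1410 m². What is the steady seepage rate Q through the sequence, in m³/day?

Flow is perpendicular to layering, so the layers act in series and the equivalent K is the thickness-weighted harmonic mean.
Total thickness L = 2.51 + 5.87 + 12.2 + 2.74 = 23.32 m.
Σ(b_i/K_i) = 2.51/10.1 + 5.87/6.51 + 12.2/81.0 + 2.74/348 = 1.309 d.
K_eq = L / Σ(b_i/K_i) = 23.32 / 1.309 = 17.82 m/day.
Q = K_eq · A · (Δh/L) = 17.82 × 1410 × (10.6/23.32) = 11421 m³/day.

11400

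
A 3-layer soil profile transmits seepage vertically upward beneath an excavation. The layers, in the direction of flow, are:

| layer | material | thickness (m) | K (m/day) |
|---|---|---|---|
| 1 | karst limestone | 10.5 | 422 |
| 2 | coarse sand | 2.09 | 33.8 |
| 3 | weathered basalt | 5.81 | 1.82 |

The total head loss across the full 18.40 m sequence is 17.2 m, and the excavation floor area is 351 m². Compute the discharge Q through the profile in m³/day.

Flow is perpendicular to layering, so the layers act in series and the equivalent K is the thickness-weighted harmonic mean.
Total thickness L = 10.5 + 2.09 + 5.81 = 18.40 m.
Σ(b_i/K_i) = 10.5/422 + 2.09/33.8 + 5.81/1.82 = 3.279 d.
K_eq = L / Σ(b_i/K_i) = 18.40 / 3.279 = 5.611 m/day.
Q = K_eq · A · (Δh/L) = 5.611 × 351 × (17.2/18.40) = 1841 m³/day.

1840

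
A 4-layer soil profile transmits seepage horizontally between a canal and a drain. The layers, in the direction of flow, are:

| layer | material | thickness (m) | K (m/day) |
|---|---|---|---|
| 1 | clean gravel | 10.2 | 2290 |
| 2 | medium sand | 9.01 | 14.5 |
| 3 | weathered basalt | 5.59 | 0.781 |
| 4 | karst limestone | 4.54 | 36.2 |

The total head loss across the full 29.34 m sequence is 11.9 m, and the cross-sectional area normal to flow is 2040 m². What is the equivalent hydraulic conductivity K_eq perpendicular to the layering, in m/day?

Flow is perpendicular to layering, so the layers act in series and the equivalent K is the thickness-weighted harmonic mean.
Total thickness L = 10.2 + 9.01 + 5.59 + 4.54 = 29.34 m.
Σ(b_i/K_i) = 10.2/2290 + 9.01/14.5 + 5.59/0.781 + 4.54/36.2 = 7.909 d.
K_eq = L / Σ(b_i/K_i) = 29.34 / 7.909 = 3.710 m/day.

3.71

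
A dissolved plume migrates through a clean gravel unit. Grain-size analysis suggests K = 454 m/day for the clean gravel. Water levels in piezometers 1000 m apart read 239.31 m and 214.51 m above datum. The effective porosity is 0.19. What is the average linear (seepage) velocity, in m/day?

Hydraulic gradient i = (239.31 − 214.51) / 1000 = 24.8 / 1000 = 0.02480.
Darcy flux q = K · i = 454.0 × 0.02480 = 11.26 m/day.
Seepage velocity v = q / n_e = 11.26 / 0.19 = 59.26 m/day.

59.3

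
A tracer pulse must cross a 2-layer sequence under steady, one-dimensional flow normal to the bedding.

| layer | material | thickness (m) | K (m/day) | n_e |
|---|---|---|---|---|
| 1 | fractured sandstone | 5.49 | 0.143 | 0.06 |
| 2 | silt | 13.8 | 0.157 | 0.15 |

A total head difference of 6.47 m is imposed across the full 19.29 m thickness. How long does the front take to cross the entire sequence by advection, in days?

With flow normal to the layers, continuity requires the same specific discharge q through every layer.
Σ(b_i/K_i) = 5.49/0.143 + 13.8/0.157 = 126.3 d.
q = Δh / Σ(b_i/K_i) = 6.47 / 126.3 = 0.05123 m/day.
In each layer the seepage velocity is v_i = q/n_i, so the layer transit time is t_i = b_i·n_i / q:
  layer 1 (fractured sandstone): t_1 = 5.49 × 0.06 / 0.05123 = 6.430 d
  layer 2 (silt): t_2 = 13.8 × 0.15 / 0.05123 = 40.40 d
Total t = Σ t_i = 46.83 days.

46.8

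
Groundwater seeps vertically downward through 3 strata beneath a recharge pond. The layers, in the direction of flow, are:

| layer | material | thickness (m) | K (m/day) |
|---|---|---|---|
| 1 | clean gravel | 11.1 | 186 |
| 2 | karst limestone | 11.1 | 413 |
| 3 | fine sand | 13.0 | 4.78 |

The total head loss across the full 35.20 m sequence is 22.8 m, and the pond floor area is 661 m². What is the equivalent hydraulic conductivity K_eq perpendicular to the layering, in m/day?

Flow is perpendicular to layering, so the layers act in series and the equivalent K is the thickness-weighted harmonic mean.
Total thickness L = 11.1 + 11.1 + 13.0 = 35.20 m.
Σ(b_i/K_i) = 11.1/186 + 11.1/413 + 13.0/4.78 = 2.806 d.
K_eq = L / Σ(b_i/K_i) = 35.20 / 2.806 = 12.54 m/day.

12.5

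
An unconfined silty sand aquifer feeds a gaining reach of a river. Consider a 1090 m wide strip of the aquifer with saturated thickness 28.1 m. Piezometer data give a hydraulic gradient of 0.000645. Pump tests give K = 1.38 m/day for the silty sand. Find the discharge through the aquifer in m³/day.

Cross-sectional area A = 1090 × 28.1 = 30629 m².
Hydraulic gradient i = 0.000645.
Darcy's law: Q = K · A · i = 1.380 × 30629 × 0.0006450 = 27.26 m³/day.

27.3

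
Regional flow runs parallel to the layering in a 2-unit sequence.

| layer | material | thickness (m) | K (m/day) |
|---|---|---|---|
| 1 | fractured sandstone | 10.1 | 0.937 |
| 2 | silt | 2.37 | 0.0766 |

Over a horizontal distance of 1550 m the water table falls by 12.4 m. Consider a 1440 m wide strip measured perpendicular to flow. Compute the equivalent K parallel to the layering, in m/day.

Flow is parallel to layering, so each bed carries its own Darcy discharge and the transmissivities add.
Σ(K_i·b_i) = 0.937×10.1 + 0.0766×2.37 = 9.645 m²/day.
Total thickness b = 12.47 m, so K_eq = Σ(K_i·b_i)/b = 0.7735 m/day.

0.773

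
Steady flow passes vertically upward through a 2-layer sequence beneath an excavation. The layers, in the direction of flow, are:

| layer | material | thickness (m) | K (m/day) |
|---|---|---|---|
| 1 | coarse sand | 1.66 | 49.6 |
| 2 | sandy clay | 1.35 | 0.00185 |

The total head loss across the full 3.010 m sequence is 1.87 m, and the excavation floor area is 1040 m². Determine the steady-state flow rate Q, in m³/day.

Flow is perpendicular to layering, so the layers act in series and the equivalent K is the thickness-weighted harmonic mean.
Total thickness L = 1.66 + 1.35 = 3.010 m.
Σ(b_i/K_i) = 1.66/49.6 + 1.35/0.00185 = 729.8 d.
K_eq = L / Σ(b_i/K_i) = 3.010 / 729.8 = 0.004125 m/day.
Q = K_eq · A · (Δh/L) = 0.004125 × 1040 × (1.87/3.010) = 2.665 m³/day.

2.66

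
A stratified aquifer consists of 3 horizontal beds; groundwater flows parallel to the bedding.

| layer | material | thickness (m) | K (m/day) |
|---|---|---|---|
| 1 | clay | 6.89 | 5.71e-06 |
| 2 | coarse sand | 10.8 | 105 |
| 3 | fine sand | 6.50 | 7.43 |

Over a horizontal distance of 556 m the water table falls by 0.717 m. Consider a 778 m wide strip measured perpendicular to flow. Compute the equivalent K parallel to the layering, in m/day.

Flow is parallel to layering, so each bed carries its own Darcy discharge and the transmissivities add.
Σ(K_i·b_i) = 5.71e-06×6.89 + 105×10.8 + 7.43×6.50 = 1182 m²/day.
Total thickness b = 24.19 m, so K_eq = Σ(K_i·b_i)/b = 48.88 m/day.

48.9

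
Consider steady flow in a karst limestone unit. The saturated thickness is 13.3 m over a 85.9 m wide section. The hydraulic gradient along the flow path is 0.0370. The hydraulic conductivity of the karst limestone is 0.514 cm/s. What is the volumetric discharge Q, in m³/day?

Convert K: 0.514 cm/s × 864 = 444.1 m/day.
Cross-sectional area A = 85.9 × 13.3 = 1142 m².
Hydraulic gradient i = 0.0370.
Darcy's law: Q = K · A · i = 444.1 × 1142 × 0.03700 = 18773 m³/day.

18800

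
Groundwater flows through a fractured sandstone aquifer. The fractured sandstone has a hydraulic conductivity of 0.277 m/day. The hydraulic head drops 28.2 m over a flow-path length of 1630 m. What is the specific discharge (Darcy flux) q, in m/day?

Hydraulic gradient i = Δh / L = 28.2 / 1630 = 0.01730.
Specific discharge q = K · i = 0.2770 × 0.01730 = 0.004792 m/day.

0.00479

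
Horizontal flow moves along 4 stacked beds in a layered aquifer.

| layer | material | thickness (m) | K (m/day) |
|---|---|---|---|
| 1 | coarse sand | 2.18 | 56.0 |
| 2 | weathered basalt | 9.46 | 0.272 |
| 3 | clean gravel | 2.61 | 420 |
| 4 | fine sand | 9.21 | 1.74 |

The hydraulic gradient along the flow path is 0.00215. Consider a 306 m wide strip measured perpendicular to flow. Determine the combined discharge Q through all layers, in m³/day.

Flow is parallel to layering, so each bed carries its own Darcy discharge and the transmissivities add.
Σ(K_i·b_i) = 56.0×2.18 + 0.272×9.46 + 420×2.61 + 1.74×9.21 = 1237 m²/day.
Hydraulic gradient i = 0.00215.
Q = Σ(K_i·b_i) · W · i = 1237 × 306 × 0.002150 = 813.7 m³/day.

814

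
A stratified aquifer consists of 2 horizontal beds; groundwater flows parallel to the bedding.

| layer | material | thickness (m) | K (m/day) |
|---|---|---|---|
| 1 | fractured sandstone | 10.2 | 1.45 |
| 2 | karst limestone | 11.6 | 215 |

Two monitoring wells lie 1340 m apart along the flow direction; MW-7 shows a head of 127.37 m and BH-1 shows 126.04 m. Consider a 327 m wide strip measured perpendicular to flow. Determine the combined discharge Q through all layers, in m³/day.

Flow is parallel to layering, so each bed carries its own Darcy discharge and the transmissivities add.
Σ(K_i·b_i) = 1.45×10.2 + 215×11.6 = 2509 m²/day.
Hydraulic gradient i = (127.37 − 126.04) / 1340 = 1.33 / 1340 = 0.0009925.
Q = Σ(K_i·b_i) · W · i = 2509 × 327 × 0.0009925 = 814.3 m³/day.

814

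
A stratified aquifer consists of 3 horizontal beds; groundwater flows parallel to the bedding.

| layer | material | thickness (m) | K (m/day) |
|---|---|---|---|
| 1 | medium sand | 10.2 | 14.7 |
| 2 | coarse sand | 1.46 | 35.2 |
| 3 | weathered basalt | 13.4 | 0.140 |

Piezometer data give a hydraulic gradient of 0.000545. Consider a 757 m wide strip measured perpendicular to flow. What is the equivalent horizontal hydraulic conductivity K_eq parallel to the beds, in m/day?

Flow is parallel to layering, so each bed carries its own Darcy discharge and the transmissivities add.
Σ(K_i·b_i) = 14.7×10.2 + 35.2×1.46 + 0.140×13.4 = 203.2 m²/day.
Total thickness b = 25.06 m, so K_eq = Σ(K_i·b_i)/b = 8.109 m/day.

8.11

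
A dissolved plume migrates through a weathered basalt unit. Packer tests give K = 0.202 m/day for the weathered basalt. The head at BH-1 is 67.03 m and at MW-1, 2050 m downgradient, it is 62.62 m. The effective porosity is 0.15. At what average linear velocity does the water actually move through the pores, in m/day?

Hydraulic gradient i = (67.03 − 62.62) / 2050 = 4.41 / 2050 = 0.002151.
Darcy flux q = K · i = 0.2020 × 0.002151 = 0.0004345 m/day.
Seepage velocity v = q / n_e = 0.0004345 / 0.15 = 0.002897 m/day.

0.00290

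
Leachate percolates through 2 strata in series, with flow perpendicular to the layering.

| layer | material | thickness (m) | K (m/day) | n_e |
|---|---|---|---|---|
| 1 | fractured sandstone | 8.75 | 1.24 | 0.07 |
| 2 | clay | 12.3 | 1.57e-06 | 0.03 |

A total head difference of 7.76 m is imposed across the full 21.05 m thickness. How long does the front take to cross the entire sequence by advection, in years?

With flow normal to the layers, continuity requires the same specific discharge q through every layer.
Σ(b_i/K_i) = 8.75/1.24 + 12.3/1.57e-06 = 7.834e+06 d.
q = Δh / Σ(b_i/K_i) = 7.76 / 7.834e+06 = 9.905e-07 m/day.
In each layer the seepage velocity is v_i = q/n_i, so the layer transit time is t_i = b_i·n_i / q:
  layer 1 (fractured sandstone): t_1 = 8.75 × 0.07 / 9.905e-07 = 6.184e+05 d
  layer 2 (clay): t_2 = 12.3 × 0.03 / 9.905e-07 = 3.725e+05 d
Total t = Σ t_i = 9.909e+05 days = 2713 years.

2710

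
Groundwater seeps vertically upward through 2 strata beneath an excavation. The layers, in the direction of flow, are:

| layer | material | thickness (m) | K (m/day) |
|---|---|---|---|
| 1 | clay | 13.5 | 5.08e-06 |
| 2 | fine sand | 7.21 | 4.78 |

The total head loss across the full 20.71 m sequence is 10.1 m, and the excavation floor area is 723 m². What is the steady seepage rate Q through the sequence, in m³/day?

0.00275

Flow is perpendicular to layering, so the layers act in series and the equivalent K is the thickness-weighted harmonic mean.
Total thickness L = 13.5 + 7.21 = 20.71 m.
Σ(b_i/K_i) = 13.5/5.08e-06 + 7.21/4.78 = 2.657e+06 d.
K_eq = L / Σ(b_i/K_i) = 20.71 / 2.657e+06 = 7.793e-06 m/day.
Q = K_eq · A · (Δh/L) = 7.793e-06 × 723 × (10.1/20.71) = 0.002748 m³/day.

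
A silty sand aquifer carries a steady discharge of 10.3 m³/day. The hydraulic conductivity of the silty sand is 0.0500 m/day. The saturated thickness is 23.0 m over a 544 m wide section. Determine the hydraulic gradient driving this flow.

Cross-sectional area A = 544 × 23.0 = 12512 m².
From Q = K·A·i, i = Q / (K·A) = 10.3 / (0.05000 × 12512) = 0.01646.

0.0165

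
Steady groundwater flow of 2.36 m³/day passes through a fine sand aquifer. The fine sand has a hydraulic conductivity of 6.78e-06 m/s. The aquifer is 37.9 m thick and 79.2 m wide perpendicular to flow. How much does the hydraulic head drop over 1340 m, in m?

1.80

Convert K: 6.78e-06 m/s × 86400 = 0.5858 m/day.
Cross-sectional area A = 79.2 × 37.9 = 3002 m².
From Q = K·A·i, i = Q / (K·A) = 2.36 / (0.5858 × 3002) = 0.001342.
Head loss Δh = i · L = 0.001342 × 1340 = 1.798 m.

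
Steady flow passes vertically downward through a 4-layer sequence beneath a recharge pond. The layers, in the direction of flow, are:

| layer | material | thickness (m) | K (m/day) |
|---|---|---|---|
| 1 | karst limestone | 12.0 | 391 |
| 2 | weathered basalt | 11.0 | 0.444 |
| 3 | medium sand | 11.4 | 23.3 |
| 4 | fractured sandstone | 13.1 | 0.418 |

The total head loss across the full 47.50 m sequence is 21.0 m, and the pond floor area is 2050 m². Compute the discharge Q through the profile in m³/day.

760

Flow is perpendicular to layering, so the layers act in series and the equivalent K is the thickness-weighted harmonic mean.
Total thickness L = 12.0 + 11.0 + 11.4 + 13.1 = 47.50 m.
Σ(b_i/K_i) = 12.0/391 + 11.0/0.444 + 11.4/23.3 + 13.1/0.418 = 56.63 d.
K_eq = L / Σ(b_i/K_i) = 47.50 / 56.63 = 0.8387 m/day.
Q = K_eq · A · (Δh/L) = 0.8387 × 2050 × (21.0/47.50) = 760.1 m³/day.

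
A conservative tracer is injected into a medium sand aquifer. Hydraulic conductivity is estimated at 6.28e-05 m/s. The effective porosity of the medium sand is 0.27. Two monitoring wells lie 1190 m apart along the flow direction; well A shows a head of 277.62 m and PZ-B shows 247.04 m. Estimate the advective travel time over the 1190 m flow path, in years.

6.31

Convert K: 6.28e-05 m/s × 86400 = 5.426 m/day.
Hydraulic gradient i = (277.62 − 247.04) / 1190 = 30.58 / 1190 = 0.02570.
Darcy flux q = K · i = 5.426 × 0.02570 = 0.1394 m/day.
Seepage velocity v = q / n_e = 0.1394 / 0.27 = 0.5164 m/day.
Travel time t = L / v = 1190 / 0.5164 = 2304 days = 6.309 years.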